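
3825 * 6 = 22950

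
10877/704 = 15 + 317/704= 15.45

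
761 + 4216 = 4977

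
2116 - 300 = 1816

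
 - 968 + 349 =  -619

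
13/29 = 13/29  =  0.45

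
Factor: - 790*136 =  - 107440 = - 2^4*5^1* 17^1*79^1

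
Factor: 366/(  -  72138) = - 11^( - 1 )*61^1*1093^( - 1)=- 61/12023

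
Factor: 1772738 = 2^1*11^1* 19^1*4241^1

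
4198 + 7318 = 11516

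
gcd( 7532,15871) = 269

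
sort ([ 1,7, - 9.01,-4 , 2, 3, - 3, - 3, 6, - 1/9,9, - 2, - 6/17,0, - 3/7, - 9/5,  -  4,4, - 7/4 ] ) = [ - 9.01, - 4, -4  , - 3, - 3,  -  2, - 9/5, - 7/4,- 3/7, - 6/17, - 1/9,0,1,2,3 , 4,6,7, 9] 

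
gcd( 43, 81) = 1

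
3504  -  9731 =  - 6227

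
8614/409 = 8614/409 = 21.06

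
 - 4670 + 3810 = - 860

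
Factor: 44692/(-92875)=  - 2^2*5^(- 3)*743^( - 1)*11173^1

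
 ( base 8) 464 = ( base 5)2213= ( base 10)308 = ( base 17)112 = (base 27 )BB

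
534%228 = 78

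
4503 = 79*57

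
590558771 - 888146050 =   -  297587279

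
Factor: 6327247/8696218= 2^(-1 )*17^1*19^2*1031^1 * 4348109^ ( - 1) 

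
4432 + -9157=- 4725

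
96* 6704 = 643584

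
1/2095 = 1/2095 = 0.00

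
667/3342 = 667/3342 = 0.20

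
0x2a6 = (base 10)678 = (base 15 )303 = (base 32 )L6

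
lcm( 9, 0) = 0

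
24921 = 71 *351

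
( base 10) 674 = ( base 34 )js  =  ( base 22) 18e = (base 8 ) 1242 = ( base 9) 828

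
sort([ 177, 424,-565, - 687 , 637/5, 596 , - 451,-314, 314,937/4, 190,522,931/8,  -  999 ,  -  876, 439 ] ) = [ - 999 , - 876, - 687, - 565, - 451, - 314, 931/8, 637/5, 177, 190, 937/4 , 314,424,439,522 , 596]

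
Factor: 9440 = 2^5  *5^1*59^1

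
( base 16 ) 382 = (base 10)898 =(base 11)747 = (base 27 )167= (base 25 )1an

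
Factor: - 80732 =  - 2^2*20183^1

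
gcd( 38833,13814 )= 1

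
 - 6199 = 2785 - 8984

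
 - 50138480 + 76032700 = 25894220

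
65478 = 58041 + 7437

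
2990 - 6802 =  - 3812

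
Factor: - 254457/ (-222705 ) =577/505 = 5^( - 1)*101^( - 1)*577^1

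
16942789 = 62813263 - 45870474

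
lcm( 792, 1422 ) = 62568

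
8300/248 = 2075/62 = 33.47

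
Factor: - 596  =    -  2^2*149^1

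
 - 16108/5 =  - 16108/5 = -  3221.60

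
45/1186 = 45/1186 = 0.04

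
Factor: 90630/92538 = 5^1 *19^1*97^( - 1) = 95/97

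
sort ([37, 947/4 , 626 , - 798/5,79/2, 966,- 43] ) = [ - 798/5,- 43,37,79/2,  947/4 , 626, 966]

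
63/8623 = 63/8623=0.01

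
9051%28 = 7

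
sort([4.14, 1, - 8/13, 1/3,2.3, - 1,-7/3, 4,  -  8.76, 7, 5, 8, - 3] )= [-8.76, - 3, - 7/3, - 1, - 8/13, 1/3, 1,  2.3, 4, 4.14,5 , 7 , 8] 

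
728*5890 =4287920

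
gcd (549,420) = 3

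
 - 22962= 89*( - 258 )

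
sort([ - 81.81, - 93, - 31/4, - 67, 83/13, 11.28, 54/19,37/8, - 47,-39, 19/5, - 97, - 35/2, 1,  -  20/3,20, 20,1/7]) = [ - 97, - 93,-81.81,  -  67, - 47, -39, -35/2, - 31/4,-20/3,  1/7, 1, 54/19, 19/5, 37/8, 83/13,11.28, 20, 20]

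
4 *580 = 2320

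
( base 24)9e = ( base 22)AA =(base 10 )230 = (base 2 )11100110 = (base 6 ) 1022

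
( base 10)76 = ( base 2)1001100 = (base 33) 2A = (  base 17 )48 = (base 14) 56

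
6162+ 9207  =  15369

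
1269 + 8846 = 10115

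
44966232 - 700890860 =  - 655924628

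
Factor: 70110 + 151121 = 197^1*1123^1 = 221231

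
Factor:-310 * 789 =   -  2^1*3^1 *5^1*31^1 * 263^1  =  - 244590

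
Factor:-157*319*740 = -2^2 * 5^1*11^1*29^1*37^1*157^1 = -  37061420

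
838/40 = 419/20  =  20.95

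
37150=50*743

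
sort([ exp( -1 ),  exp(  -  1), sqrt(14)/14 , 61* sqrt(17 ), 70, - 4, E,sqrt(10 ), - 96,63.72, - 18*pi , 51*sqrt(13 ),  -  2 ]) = [ - 96, - 18*pi, -4, - 2,sqrt(14)/14,exp( - 1), exp( - 1 ), E, sqrt(10 ) , 63.72,70,51*sqrt( 13 ), 61* sqrt(17) ]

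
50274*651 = 32728374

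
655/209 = 655/209 = 3.13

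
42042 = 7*6006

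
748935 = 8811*85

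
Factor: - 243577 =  - 243577^1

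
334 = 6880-6546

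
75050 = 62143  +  12907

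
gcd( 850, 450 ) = 50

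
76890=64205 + 12685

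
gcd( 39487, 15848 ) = 7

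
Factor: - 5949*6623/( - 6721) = 3^2*11^(  -  1)*13^( - 1)*37^1*47^( - 1) * 179^1*661^1 = 39400227/6721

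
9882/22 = 449 + 2/11 = 449.18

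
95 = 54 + 41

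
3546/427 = 3546/427 = 8.30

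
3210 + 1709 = 4919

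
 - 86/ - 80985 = 86/80985 = 0.00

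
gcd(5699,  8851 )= 1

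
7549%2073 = 1330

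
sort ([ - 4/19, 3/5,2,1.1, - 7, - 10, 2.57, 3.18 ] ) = [ - 10, - 7, - 4/19, 3/5, 1.1, 2,2.57, 3.18]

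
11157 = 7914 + 3243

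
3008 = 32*94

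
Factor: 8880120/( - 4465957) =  - 2^3 * 3^2*5^1*17^1*1451^1*4465957^( - 1)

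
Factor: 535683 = 3^1*178561^1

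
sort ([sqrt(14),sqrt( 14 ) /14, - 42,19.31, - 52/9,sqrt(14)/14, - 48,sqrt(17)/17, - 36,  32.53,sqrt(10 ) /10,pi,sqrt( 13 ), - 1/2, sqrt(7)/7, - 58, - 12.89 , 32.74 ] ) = [ - 58, - 48 , -42, - 36,  -  12.89, - 52/9, - 1/2 , sqrt(17) /17, sqrt(14)/14,  sqrt(14 ) /14,sqrt( 10)/10,sqrt( 7 ) /7,pi,sqrt (13),sqrt(14 ), 19.31,32.53, 32.74] 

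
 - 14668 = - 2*7334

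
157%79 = 78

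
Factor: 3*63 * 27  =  5103 =3^6* 7^1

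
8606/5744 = 4303/2872 = 1.50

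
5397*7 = 37779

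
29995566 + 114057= 30109623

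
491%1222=491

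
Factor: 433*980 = 2^2 * 5^1 * 7^2*433^1 = 424340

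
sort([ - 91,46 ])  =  [ - 91, 46]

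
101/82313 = 101/82313  =  0.00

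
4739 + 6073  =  10812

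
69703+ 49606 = 119309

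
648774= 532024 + 116750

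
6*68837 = 413022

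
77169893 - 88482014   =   - 11312121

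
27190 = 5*5438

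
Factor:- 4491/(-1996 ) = 9/4 = 2^( - 2 )*3^2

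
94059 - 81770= 12289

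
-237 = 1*( - 237) 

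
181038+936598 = 1117636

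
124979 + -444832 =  - 319853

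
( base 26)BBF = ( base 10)7737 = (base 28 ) 9o9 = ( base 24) DA9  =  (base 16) 1E39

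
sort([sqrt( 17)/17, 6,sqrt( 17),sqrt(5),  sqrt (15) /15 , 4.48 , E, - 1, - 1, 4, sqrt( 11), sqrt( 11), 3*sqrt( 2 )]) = [ - 1, -1,sqrt( 17)/17,sqrt ( 15 ) /15 , sqrt( 5 ),  E, sqrt ( 11), sqrt( 11) , 4, sqrt( 17),  3 * sqrt( 2 ), 4.48, 6 ]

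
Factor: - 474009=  - 3^1*158003^1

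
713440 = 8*89180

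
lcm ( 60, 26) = 780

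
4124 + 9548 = 13672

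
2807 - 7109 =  - 4302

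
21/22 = 21/22 = 0.95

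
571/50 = 11  +  21/50 =11.42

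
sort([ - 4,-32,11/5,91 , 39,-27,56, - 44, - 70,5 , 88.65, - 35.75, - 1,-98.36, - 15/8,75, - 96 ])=[-98.36, - 96, - 70, - 44, - 35.75, - 32, - 27, - 4, - 15/8,-1, 11/5, 5, 39,56,  75,  88.65 , 91]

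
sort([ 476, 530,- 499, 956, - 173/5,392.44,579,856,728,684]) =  [-499, -173/5,392.44,476,530,579, 684, 728, 856,956]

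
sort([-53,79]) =[- 53,79]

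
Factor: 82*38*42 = 2^3*3^1*7^1*19^1 * 41^1 = 130872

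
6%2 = 0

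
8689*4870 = 42315430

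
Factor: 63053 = 17^1*3709^1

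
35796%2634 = 1554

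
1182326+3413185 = 4595511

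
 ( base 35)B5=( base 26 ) F0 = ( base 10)390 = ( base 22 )hg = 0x186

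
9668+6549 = 16217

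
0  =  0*35146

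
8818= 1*8818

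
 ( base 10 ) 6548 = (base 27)8QE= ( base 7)25043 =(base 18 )123E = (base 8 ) 14624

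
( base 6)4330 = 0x3DE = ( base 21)253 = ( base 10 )990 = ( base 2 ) 1111011110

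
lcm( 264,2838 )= 11352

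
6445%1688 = 1381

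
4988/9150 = 2494/4575 = 0.55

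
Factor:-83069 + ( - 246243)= - 2^5* 41^1*251^1 = - 329312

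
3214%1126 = 962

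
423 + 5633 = 6056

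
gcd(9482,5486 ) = 2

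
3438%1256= 926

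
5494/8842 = 2747/4421 = 0.62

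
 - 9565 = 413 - 9978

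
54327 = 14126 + 40201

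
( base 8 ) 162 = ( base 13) 8A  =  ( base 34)3C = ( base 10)114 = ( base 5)424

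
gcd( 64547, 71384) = 1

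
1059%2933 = 1059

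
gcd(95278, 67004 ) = 2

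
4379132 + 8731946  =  13111078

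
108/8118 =6/451 = 0.01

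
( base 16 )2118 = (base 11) 6402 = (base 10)8472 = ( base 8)20430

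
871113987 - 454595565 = 416518422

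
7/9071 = 7/9071 = 0.00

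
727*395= 287165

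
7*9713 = 67991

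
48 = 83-35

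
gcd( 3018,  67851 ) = 3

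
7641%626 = 129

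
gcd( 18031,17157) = 19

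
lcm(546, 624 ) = 4368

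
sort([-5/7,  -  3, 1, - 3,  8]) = [  -  3,-3 , - 5/7, 1,8] 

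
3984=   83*48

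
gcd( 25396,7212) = 4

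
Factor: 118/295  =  2^1*5^ ( - 1 ) =2/5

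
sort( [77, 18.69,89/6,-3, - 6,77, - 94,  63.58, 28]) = [ - 94, - 6, - 3, 89/6,18.69,28, 63.58,77,77] 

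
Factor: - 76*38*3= - 2^3* 3^1 *19^2 =- 8664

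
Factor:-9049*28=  - 2^2 * 7^1*9049^1 = - 253372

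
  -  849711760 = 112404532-962116292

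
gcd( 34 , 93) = 1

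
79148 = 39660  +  39488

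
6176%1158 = 386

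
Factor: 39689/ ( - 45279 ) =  -71/81  =  - 3^( - 4 )*71^1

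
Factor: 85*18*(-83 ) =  - 126990 = - 2^1* 3^2 * 5^1*17^1* 83^1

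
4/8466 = 2/4233 = 0.00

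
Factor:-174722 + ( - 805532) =  -  2^1*11^1 * 17^1*2621^1 = - 980254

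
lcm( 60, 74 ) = 2220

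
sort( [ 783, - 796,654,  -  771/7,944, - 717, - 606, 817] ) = [ - 796, - 717, - 606,-771/7, 654,783, 817,944]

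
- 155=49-204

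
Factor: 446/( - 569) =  - 2^1*223^1* 569^(-1 )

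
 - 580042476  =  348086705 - 928129181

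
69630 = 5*13926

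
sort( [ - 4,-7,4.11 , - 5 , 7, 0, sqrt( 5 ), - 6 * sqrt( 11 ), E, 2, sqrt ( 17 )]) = [  -  6*sqrt( 11) , - 7, - 5, - 4, 0, 2,  sqrt( 5),E, 4.11,sqrt( 17 ), 7 ] 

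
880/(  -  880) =  -  1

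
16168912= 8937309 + 7231603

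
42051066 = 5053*8322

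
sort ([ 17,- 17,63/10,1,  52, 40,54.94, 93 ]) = [ - 17 , 1,63/10,17,40,  52, 54.94, 93] 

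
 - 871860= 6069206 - 6941066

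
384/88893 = 128/29631 =0.00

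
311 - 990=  - 679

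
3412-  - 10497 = 13909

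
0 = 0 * 1016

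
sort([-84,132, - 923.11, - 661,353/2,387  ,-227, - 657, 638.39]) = [ - 923.11, -661, - 657 , - 227, - 84, 132,353/2,387, 638.39] 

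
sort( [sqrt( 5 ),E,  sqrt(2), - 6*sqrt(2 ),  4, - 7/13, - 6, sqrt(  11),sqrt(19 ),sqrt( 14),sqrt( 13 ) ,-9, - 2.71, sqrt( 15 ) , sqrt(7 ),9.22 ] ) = [ - 9, - 6*sqrt( 2), - 6, - 2.71 , - 7/13 , sqrt( 2),sqrt ( 5),sqrt(7 ) , E , sqrt(11 ),sqrt(13), sqrt( 14) , sqrt(15),4, sqrt( 19 ), 9.22]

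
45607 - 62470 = -16863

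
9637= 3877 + 5760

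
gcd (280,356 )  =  4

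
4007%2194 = 1813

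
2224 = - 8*( - 278 ) 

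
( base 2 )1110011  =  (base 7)223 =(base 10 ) 115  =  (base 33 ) 3g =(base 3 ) 11021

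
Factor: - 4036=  - 2^2*1009^1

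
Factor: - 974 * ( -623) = 2^1*7^1*89^1 * 487^1 = 606802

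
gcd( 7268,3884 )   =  4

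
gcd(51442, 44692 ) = 2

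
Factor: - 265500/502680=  - 2^( - 1)*3^1* 5^2*71^ (  -  1) = - 75/142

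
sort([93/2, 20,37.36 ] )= [ 20, 37.36,93/2 ] 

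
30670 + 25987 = 56657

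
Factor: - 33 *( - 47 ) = 3^1 * 11^1*47^1 = 1551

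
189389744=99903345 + 89486399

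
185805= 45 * 4129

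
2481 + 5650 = 8131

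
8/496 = 1/62 = 0.02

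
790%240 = 70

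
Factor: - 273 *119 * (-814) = 26444418  =  2^1*3^1 * 7^2*11^1*13^1*17^1*37^1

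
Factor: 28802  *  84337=2^1 * 11^2*17^1*41^1*14401^1 = 2429074274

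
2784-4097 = -1313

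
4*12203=48812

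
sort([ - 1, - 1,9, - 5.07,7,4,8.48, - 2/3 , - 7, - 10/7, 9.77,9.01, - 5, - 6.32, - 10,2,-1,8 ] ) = [  -  10, - 7 , - 6.32, - 5.07 , - 5, - 10/7, - 1,  -  1, - 1,-2/3,2,4,7,8,8.48 , 9,9.01 , 9.77]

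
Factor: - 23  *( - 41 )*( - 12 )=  - 2^2  *  3^1*23^1*41^1 = -  11316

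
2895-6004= - 3109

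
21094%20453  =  641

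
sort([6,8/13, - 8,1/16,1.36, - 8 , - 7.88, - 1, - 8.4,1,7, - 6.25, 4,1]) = [ - 8.4,-8, - 8, - 7.88, - 6.25  ,  -  1, 1/16, 8/13, 1, 1, 1.36, 4,  6,7]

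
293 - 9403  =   - 9110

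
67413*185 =12471405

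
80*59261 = 4740880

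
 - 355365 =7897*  (-45 ) 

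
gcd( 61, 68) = 1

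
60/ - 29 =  - 60/29=-2.07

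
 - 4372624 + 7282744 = 2910120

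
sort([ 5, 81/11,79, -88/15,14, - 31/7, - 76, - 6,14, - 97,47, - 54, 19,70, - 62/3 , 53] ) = [ - 97, - 76, - 54, - 62/3, - 6, - 88/15, - 31/7,5,81/11, 14,14,19,  47, 53,70,79]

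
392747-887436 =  - 494689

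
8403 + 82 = 8485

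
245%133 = 112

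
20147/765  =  26+257/765 = 26.34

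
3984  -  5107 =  - 1123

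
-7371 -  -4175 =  - 3196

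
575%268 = 39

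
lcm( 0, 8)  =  0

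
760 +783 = 1543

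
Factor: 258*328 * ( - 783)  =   - 2^4*3^4*29^1 *41^1*43^1=- 66260592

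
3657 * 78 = 285246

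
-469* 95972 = - 45010868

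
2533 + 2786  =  5319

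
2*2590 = 5180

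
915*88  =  80520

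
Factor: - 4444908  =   - 2^2*3^1*13^1*28493^1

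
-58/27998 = -29/13999 = - 0.00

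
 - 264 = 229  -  493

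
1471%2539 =1471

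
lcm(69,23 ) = 69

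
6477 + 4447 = 10924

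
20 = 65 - 45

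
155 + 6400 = 6555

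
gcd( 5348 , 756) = 28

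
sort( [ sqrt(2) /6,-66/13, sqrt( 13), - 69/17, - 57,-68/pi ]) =[ - 57 , - 68/pi,-66/13, - 69/17, sqrt (2)/6, sqrt( 13 ) ]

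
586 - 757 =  - 171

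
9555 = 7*1365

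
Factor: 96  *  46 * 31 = 136896 = 2^6*3^1*23^1*  31^1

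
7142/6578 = 1 + 282/3289 = 1.09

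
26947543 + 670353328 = 697300871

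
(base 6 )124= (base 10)52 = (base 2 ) 110100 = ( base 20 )2C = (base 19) 2E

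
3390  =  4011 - 621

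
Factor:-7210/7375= -2^1*5^(  -  2)*7^1 * 59^(  -  1 ) * 103^1 = -1442/1475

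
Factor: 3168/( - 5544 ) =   -  2^2*7^( - 1) = - 4/7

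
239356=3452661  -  3213305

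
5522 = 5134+388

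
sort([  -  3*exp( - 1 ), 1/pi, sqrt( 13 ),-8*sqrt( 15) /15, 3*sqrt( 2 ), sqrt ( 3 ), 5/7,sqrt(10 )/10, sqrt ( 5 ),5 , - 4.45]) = [ - 4.45,- 8  *sqrt( 15 )/15, - 3*exp(  -  1 ), sqrt(10)/10, 1/pi,5/7, sqrt (3),sqrt(5 ),sqrt(13 ), 3*sqrt( 2),5 ]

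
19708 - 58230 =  - 38522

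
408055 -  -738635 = 1146690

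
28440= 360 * 79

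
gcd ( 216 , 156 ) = 12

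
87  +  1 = 88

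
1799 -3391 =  - 1592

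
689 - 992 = - 303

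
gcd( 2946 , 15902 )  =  2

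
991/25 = 39 + 16/25= 39.64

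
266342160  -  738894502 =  - 472552342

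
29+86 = 115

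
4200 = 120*35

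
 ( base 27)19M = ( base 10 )994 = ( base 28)17E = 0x3E2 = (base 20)29e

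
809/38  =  21 + 11/38  =  21.29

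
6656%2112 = 320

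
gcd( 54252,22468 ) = 548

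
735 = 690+45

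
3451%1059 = 274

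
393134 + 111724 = 504858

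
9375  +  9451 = 18826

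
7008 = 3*2336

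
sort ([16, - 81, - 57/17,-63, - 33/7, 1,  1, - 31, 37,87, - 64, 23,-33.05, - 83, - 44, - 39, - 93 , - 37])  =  [ - 93  , - 83,-81,-64, - 63,-44, - 39, - 37, - 33.05, - 31, - 33/7 , - 57/17 , 1,  1, 16, 23,37, 87]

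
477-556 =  - 79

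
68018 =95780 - 27762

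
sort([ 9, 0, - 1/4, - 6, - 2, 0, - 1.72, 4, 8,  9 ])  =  [ - 6, - 2, - 1.72,-1/4, 0,  0,4, 8, 9, 9 ]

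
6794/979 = 6794/979 = 6.94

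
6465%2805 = 855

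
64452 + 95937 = 160389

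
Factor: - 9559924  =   - 2^2*11^1*217271^1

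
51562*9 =464058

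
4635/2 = 2317 + 1/2 = 2317.50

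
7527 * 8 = 60216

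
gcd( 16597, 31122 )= 7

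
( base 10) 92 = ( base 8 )134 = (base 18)52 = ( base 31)2u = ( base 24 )3k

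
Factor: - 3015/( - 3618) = 2^( - 1) * 3^( - 1 ) * 5^1= 5/6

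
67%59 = 8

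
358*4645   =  1662910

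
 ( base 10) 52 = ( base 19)2E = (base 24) 24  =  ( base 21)2a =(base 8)64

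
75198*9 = 676782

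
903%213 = 51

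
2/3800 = 1/1900 = 0.00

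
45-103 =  - 58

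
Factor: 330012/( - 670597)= - 2^2*3^2*89^1*103^1*670597^( - 1 )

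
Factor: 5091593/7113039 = 3^( - 1 )*13^1*107^( - 1)*22159^( - 1 )*391661^1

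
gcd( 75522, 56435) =1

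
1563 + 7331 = 8894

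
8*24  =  192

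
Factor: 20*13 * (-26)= -2^3*5^1*13^2 = -6760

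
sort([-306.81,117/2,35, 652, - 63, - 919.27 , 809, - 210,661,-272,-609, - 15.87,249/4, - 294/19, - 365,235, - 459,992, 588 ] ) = [ - 919.27, - 609,-459, - 365 , - 306.81, -272, - 210,-63, - 15.87, - 294/19,35,117/2,249/4,  235,588,652,661, 809, 992 ] 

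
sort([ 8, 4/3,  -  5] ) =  [-5,4/3, 8]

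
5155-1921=3234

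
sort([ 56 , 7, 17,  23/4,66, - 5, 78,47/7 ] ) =[-5,23/4,47/7, 7, 17,56, 66, 78 ]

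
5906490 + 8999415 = 14905905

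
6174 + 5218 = 11392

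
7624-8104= - 480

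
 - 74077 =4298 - 78375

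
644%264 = 116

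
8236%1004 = 204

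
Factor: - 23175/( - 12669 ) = 3^1*5^2*41^( - 1 ) = 75/41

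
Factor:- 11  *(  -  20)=2^2*5^1*11^1 = 220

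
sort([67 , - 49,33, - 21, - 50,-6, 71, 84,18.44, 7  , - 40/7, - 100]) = [ - 100,-50,  -  49,-21, - 6, - 40/7,7,18.44 , 33,67,71,84 ] 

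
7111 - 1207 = 5904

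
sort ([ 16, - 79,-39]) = [  -  79, - 39,16]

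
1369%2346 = 1369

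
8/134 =4/67 =0.06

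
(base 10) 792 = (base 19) 23d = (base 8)1430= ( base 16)318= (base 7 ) 2211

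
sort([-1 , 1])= [  -  1,1] 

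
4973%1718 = 1537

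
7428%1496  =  1444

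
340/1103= 340/1103 = 0.31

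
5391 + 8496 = 13887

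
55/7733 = 5/703 = 0.01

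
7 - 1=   6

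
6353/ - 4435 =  - 6353/4435 =- 1.43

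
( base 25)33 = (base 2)1001110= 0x4E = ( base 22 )3C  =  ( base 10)78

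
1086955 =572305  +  514650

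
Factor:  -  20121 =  - 3^1*19^1*353^1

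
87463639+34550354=122013993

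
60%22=16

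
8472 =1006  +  7466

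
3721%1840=41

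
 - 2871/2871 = -1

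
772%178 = 60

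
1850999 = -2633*( - 703 )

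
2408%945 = 518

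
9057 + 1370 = 10427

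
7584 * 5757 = 43661088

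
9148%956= 544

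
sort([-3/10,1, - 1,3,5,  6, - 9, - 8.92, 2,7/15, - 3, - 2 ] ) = [ - 9, -8.92,-3, - 2, - 1, - 3/10,7/15, 1, 2,3, 5, 6] 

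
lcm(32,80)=160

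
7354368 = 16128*456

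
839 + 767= 1606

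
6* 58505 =351030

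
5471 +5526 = 10997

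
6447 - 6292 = 155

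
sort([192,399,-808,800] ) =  [ - 808,192,399,  800 ]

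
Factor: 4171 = 43^1 * 97^1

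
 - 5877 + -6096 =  - 11973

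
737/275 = 67/25 = 2.68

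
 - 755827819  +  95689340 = - 660138479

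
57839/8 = 7229 + 7/8 = 7229.88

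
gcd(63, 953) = 1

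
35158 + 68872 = 104030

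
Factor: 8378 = 2^1*59^1*71^1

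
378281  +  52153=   430434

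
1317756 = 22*59898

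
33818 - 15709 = 18109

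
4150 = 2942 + 1208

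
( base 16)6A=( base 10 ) 106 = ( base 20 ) 56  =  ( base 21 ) 51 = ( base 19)5B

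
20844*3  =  62532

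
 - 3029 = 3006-6035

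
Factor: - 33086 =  - 2^1*71^1*233^1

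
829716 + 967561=1797277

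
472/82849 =472/82849 = 0.01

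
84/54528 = 7/4544 =0.00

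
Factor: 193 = 193^1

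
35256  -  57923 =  - 22667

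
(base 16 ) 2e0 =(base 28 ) Q8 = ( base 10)736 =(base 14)3A8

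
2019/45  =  673/15  =  44.87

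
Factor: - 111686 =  - 2^1*55843^1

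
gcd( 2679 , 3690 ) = 3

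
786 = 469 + 317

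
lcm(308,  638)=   8932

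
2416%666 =418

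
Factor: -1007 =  - 19^1*53^1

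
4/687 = 4/687 = 0.01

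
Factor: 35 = 5^1*7^1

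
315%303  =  12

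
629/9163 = 37/539 = 0.07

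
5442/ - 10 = -545 + 4/5 =- 544.20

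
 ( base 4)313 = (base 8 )67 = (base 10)55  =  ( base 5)210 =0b110111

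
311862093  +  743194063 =1055056156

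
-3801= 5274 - 9075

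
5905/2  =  5905/2 = 2952.50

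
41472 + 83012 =124484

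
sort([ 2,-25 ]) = [ - 25,2 ]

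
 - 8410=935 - 9345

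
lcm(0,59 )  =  0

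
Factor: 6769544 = 2^3 *23^1*36791^1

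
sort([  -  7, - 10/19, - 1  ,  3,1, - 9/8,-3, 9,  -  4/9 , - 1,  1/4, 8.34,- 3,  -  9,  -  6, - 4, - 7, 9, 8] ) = [-9,-7,-7, - 6, - 4, - 3, - 3, - 9/8,-1,  -  1, - 10/19, - 4/9, 1/4, 1, 3 , 8, 8.34,9, 9]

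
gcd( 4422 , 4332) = 6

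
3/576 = 1/192 = 0.01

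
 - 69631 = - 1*69631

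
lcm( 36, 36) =36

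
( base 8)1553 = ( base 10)875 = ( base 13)524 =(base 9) 1172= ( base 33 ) QH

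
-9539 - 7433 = -16972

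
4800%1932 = 936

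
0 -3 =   -  3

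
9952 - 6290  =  3662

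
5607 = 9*623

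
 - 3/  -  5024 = 3/5024  =  0.00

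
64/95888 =4/5993 = 0.00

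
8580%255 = 165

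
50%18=14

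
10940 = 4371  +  6569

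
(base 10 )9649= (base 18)1be1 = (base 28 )c8h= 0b10010110110001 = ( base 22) JKD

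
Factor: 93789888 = 2^6*3^1 * 557^1*  877^1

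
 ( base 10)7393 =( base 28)9C1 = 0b1110011100001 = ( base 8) 16341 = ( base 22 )f61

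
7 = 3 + 4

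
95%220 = 95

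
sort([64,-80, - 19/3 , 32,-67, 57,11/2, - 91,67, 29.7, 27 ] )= [-91,-80, - 67, - 19/3, 11/2, 27,29.7,32, 57,64, 67]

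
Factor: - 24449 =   -  23^1*1063^1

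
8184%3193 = 1798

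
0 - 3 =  - 3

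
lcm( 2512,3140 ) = 12560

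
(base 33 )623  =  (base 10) 6603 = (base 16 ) 19CB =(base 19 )i5a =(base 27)91F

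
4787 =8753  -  3966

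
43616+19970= 63586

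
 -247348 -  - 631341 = 383993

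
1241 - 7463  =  -6222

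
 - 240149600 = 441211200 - 681360800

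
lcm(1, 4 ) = 4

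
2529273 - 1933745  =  595528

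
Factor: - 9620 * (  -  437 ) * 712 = 2993205280 = 2^5*5^1*13^1*19^1*23^1 *37^1 * 89^1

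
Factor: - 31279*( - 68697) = 2148773463 = 3^2 * 17^1*31^1*449^1*1009^1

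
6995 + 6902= 13897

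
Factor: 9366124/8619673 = 2^2*19^ ( - 1 )*453667^(-1 ) * 2341531^1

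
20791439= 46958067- 26166628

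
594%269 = 56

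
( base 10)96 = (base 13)75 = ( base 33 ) 2U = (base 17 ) 5B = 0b1100000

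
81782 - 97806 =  - 16024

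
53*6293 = 333529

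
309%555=309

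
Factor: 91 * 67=7^1*13^1 * 67^1  =  6097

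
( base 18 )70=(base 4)1332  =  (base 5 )1001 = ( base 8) 176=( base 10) 126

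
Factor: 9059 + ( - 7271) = 2^2 * 3^1*149^1 = 1788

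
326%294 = 32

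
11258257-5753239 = 5505018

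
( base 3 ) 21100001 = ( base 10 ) 5347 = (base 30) 5S7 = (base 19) EF8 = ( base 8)12343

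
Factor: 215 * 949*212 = 43255420 = 2^2*5^1*13^1*43^1 *53^1*73^1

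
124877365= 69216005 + 55661360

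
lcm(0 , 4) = 0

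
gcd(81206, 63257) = 1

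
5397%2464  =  469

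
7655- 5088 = 2567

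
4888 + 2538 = 7426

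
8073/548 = 14 + 401/548 = 14.73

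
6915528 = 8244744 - 1329216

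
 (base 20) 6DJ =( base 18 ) 84F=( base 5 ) 41204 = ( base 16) A77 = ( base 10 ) 2679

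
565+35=600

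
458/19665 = 458/19665  =  0.02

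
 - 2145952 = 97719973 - 99865925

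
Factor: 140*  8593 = 1203020= 2^2 * 5^1*7^1 * 13^1*661^1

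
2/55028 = 1/27514 = 0.00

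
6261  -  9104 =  - 2843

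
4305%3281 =1024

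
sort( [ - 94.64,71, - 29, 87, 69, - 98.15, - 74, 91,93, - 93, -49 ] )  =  [ - 98.15, - 94.64,  -  93, - 74,  -  49, - 29,  69,71, 87, 91,93]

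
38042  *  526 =20010092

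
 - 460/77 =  - 460/77 =-5.97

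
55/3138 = 55/3138=0.02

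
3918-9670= - 5752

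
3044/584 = 761/146 = 5.21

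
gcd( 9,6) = 3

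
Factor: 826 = 2^1 * 7^1*59^1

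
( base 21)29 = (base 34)1h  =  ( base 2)110011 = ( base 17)30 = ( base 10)51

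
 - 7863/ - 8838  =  2621/2946  =  0.89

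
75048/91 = 824 + 64/91= 824.70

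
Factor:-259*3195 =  - 3^2  *  5^1*7^1*37^1*71^1 = - 827505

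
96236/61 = 1577+39/61 = 1577.64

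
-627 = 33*(  -  19 ) 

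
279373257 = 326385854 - 47012597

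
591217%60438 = 47275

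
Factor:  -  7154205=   -3^1 *5^1*53^1*8999^1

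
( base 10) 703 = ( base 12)4A7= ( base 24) 157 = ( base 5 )10303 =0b1010111111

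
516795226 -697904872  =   - 181109646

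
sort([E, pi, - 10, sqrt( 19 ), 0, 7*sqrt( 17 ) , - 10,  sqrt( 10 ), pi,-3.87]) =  [ - 10, - 10, - 3.87, 0,E, pi, pi,sqrt( 10 ), sqrt(  19) , 7*sqrt( 17 )] 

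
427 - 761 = - 334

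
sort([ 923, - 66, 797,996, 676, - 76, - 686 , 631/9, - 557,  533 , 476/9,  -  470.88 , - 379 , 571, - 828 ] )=[ - 828, - 686, - 557 ,  -  470.88, - 379, - 76, - 66 , 476/9,631/9, 533,571 , 676,  797,  923 , 996] 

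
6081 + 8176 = 14257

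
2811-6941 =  - 4130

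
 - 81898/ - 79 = 1036 + 54/79  =  1036.68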